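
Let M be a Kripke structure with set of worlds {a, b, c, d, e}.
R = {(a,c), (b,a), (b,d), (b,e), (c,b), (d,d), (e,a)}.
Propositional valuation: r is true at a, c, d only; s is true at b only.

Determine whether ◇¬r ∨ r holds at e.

At e: ◇¬r is false, r is false, so ◇¬r ∨ r is false.
  At e: ◇¬r requires ¬r at some successor in {a}.
    At a: ¬r is false.
  So ◇¬r is false at e.

No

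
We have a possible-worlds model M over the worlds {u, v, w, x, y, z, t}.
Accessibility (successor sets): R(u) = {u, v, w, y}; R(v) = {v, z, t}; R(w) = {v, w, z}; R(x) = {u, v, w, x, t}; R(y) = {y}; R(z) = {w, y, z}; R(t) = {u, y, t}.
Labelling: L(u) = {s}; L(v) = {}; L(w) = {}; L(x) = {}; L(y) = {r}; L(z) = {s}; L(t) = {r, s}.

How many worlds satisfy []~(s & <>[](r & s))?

7

Let φ = []~(s & <>[](r & s)). Evaluate φ at each world:
  u (successors {u, v, w, y}): φ is true.
  v (successors {v, z, t}): φ is true.
  w (successors {v, w, z}): φ is true.
  x (successors {u, v, w, x, t}): φ is true.
  y (successors {y}): φ is true.
  z (successors {w, y, z}): φ is true.
  t (successors {u, y, t}): φ is true.
For instance, at u:
  At u: []~(s & <>[](r & s)) requires ~(s & <>[](r & s)) at every successor {u, v, w, y}.
    At u: ~(s & <>[](r & s)) is true.
    At v: ~(s & <>[](r & s)) is true.
    At w: ~(s & <>[](r & s)) is true.
    At y: ~(s & <>[](r & s)) is true.
  So []~(s & <>[](r & s)) is true at u.
Satisfying worlds: {u, v, w, x, y, z, t}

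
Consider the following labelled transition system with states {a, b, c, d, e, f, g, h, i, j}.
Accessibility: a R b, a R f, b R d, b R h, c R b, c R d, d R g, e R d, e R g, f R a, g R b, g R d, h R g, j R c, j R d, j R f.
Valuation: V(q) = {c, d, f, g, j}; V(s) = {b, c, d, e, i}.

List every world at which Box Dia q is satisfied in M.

b, c, d, e, f, g, h, i

Let φ = Box Dia q. Evaluate φ at each world:
  a (successors {b, f}): φ is false.
  b (successors {d, h}): φ is true.
  c (successors {b, d}): φ is true.
  d (successors {g}): φ is true.
  e (successors {d, g}): φ is true.
  f (successors {a}): φ is true.
  g (successors {b, d}): φ is true.
  h (successors {g}): φ is true.
  i (successors ∅): φ is true.
  j (successors {c, d, f}): φ is false.
For instance, at f:
  At f: Box Dia q requires Dia q at every successor {a}.
      At a: Dia q requires q at some successor in {b, f}.
        q holds at f, so Dia q is true at a.
  So Box Dia q is true at f.
Satisfying worlds: {b, c, d, e, f, g, h, i}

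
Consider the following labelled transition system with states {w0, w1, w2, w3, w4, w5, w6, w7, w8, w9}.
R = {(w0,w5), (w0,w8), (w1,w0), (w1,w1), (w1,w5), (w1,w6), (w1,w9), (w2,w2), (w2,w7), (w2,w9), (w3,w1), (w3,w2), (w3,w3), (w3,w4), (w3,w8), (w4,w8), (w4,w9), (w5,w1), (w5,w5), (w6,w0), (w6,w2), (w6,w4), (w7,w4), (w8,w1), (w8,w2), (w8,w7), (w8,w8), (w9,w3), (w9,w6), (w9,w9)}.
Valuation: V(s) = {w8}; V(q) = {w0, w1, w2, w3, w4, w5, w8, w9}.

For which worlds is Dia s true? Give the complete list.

Recall that Dia ψ holds at a world iff ψ holds at some accessible world.
Let φ = Dia s. Evaluate φ at each world:
  w0 (successors {w5, w8}): φ is true.
  w1 (successors {w0, w1, w5, w6, w9}): φ is false.
  w2 (successors {w2, w7, w9}): φ is false.
  w3 (successors {w1, w2, w3, w4, w8}): φ is true.
  w4 (successors {w8, w9}): φ is true.
  w5 (successors {w1, w5}): φ is false.
  w6 (successors {w0, w2, w4}): φ is false.
  w7 (successors {w4}): φ is false.
  w8 (successors {w1, w2, w7, w8}): φ is true.
  w9 (successors {w3, w6, w9}): φ is false.
For instance, at w9:
  At w9: Dia s requires s at some successor in {w3, w6, w9}.
    At w3: s is false.
    At w6: s is false.
    At w9: s is false.
  So Dia s is false at w9.
Satisfying worlds: {w0, w3, w4, w8}

w0, w3, w4, w8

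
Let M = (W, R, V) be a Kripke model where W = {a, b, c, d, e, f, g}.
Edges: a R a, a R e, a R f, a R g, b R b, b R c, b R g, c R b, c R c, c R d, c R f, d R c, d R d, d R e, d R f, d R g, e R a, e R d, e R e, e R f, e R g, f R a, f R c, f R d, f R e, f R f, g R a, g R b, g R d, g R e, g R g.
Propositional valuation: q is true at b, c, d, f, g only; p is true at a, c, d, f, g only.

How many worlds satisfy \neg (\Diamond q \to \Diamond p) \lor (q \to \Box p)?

2

Let φ = \neg (\Diamond q \to \Diamond p) \lor (q \to \Box p). Evaluate φ at each world:
  a (successors {a, e, f, g}): φ is true.
  b (successors {b, c, g}): φ is false.
  c (successors {b, c, d, f}): φ is false.
  d (successors {c, d, e, f, g}): φ is false.
  e (successors {a, d, e, f, g}): φ is true.
  f (successors {a, c, d, e, f}): φ is false.
  g (successors {a, b, d, e, g}): φ is false.
For instance, at d:
  At d: \neg (\Diamond q \to \Diamond p) is false, q \to \Box p is false, so \neg (\Diamond q \to \Diamond p) \lor (q \to \Box p) is false.
    At d: \Diamond q \to \Diamond p is true, so \neg (\Diamond q \to \Diamond p) is false.
      At d: \Diamond q is true, \Diamond p is true, so \Diamond q \to \Diamond p is true.
    At d: q is true, \Box p is false, so q \to \Box p is false.
      At d: \Box p requires p at every successor {c, d, e, f, g}.
        p fails at e, so \Box p is false at d.
Satisfying worlds: {a, e}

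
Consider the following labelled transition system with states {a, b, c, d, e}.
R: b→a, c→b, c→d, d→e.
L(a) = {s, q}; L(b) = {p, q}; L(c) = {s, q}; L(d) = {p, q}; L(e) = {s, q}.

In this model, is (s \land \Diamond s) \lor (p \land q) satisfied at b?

Yes

Recall that \Diamond ψ holds at a world iff ψ holds at some accessible world.
At b: s \land \Diamond s is false, p \land q is true, so (s \land \Diamond s) \lor (p \land q) is true.
  At b: s is false, \Diamond s is true, so s \land \Diamond s is false.
    At b: \Diamond s requires s at some successor in {a}.
      s holds at a, so \Diamond s is true at b.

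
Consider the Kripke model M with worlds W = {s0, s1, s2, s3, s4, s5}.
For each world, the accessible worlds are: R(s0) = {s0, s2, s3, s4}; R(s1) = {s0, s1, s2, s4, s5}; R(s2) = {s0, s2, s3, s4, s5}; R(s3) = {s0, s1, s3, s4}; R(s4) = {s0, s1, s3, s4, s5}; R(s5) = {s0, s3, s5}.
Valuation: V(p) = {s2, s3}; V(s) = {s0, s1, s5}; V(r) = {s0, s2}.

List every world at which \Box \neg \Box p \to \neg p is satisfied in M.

s0, s1, s4, s5

Recall that \Box ψ holds at a world iff ψ holds at every accessible world, and \Diamond ψ holds iff ψ holds at some accessible world.
Let φ = \Box \neg \Box p \to \neg p. Evaluate φ at each world:
  s0 (successors {s0, s2, s3, s4}): φ is true.
  s1 (successors {s0, s1, s2, s4, s5}): φ is true.
  s2 (successors {s0, s2, s3, s4, s5}): φ is false.
  s3 (successors {s0, s1, s3, s4}): φ is false.
  s4 (successors {s0, s1, s3, s4, s5}): φ is true.
  s5 (successors {s0, s3, s5}): φ is true.
For instance, at s3:
  At s3: \Box \neg \Box p is true, \neg p is false, so \Box \neg \Box p \to \neg p is false.
    At s3: \Box \neg \Box p requires \neg \Box p at every successor {s0, s1, s3, s4}.
      At s0: \neg \Box p is true.
      At s1: \neg \Box p is true.
      At s3: \neg \Box p is true.
      At s4: \neg \Box p is true.
    So \Box \neg \Box p is true at s3.
Satisfying worlds: {s0, s1, s4, s5}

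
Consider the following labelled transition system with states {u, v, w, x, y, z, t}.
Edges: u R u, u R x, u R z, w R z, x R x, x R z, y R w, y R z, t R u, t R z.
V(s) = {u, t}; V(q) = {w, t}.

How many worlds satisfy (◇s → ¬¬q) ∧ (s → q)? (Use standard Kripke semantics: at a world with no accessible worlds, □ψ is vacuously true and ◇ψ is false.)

6

Let φ = (◇s → ¬¬q) ∧ (s → q). Evaluate φ at each world:
  u (successors {u, x, z}): φ is false.
  v (successors ∅): φ is true.
  w (successors {z}): φ is true.
  x (successors {x, z}): φ is true.
  y (successors {w, z}): φ is true.
  z (successors ∅): φ is true.
  t (successors {u, z}): φ is true.
For instance, at u:
  At u: ◇s → ¬¬q is false, s → q is false, so (◇s → ¬¬q) ∧ (s → q) is false.
    At u: ◇s is true, ¬¬q is false, so ◇s → ¬¬q is false.
      At u: ◇s requires s at some successor in {u, x, z}.
        s holds at u, so ◇s is true at u.
Satisfying worlds: {v, w, x, y, z, t}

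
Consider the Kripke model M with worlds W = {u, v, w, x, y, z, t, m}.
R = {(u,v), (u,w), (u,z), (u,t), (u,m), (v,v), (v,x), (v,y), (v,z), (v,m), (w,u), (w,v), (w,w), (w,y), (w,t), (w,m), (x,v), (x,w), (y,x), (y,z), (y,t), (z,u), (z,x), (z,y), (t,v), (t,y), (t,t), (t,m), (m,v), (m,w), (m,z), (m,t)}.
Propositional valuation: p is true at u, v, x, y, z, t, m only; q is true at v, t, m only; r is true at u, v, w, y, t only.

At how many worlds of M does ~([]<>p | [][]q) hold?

0

Recall that []ψ holds at a world iff ψ holds at every accessible world, and <>ψ holds iff ψ holds at some accessible world.
Let φ = ~([]<>p | [][]q). Evaluate φ at each world:
  u (successors {v, w, z, t, m}): φ is false.
  v (successors {v, x, y, z, m}): φ is false.
  w (successors {u, v, w, y, t, m}): φ is false.
  x (successors {v, w}): φ is false.
  y (successors {x, z, t}): φ is false.
  z (successors {u, x, y}): φ is false.
  t (successors {v, y, t, m}): φ is false.
  m (successors {v, w, z, t}): φ is false.
For instance, at t:
  At t: []<>p | [][]q is true, so ~([]<>p | [][]q) is false.
    At t: []<>p is true, [][]q is false, so []<>p | [][]q is true.
      At t: []<>p requires <>p at every successor {v, y, t, m}.
        At v: <>p is true.
        At y: <>p is true.
        At t: <>p is true.
        At m: <>p is true.
      So []<>p is true at t.
      At t: [][]q requires []q at every successor {v, y, t, m}.
        []q fails at v, so [][]q is false at t.
Satisfying worlds: none.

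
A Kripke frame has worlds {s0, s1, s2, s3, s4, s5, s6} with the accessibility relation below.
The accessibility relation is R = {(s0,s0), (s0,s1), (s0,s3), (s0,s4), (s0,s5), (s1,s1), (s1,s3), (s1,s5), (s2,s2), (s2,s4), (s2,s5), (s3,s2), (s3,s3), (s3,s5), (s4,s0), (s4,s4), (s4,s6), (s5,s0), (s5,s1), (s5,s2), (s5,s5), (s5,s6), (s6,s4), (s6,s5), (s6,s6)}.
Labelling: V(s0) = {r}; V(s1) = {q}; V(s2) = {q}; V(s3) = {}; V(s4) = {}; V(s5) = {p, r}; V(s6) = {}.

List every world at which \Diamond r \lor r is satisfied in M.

s0, s1, s2, s3, s4, s5, s6

Recall that \Diamond ψ holds at a world iff ψ holds at some accessible world.
Let φ = \Diamond r \lor r. Evaluate φ at each world:
  s0 (successors {s0, s1, s3, s4, s5}): φ is true.
  s1 (successors {s1, s3, s5}): φ is true.
  s2 (successors {s2, s4, s5}): φ is true.
  s3 (successors {s2, s3, s5}): φ is true.
  s4 (successors {s0, s4, s6}): φ is true.
  s5 (successors {s0, s1, s2, s5, s6}): φ is true.
  s6 (successors {s4, s5, s6}): φ is true.
For instance, at s0:
  At s0: \Diamond r is true, r is true, so \Diamond r \lor r is true.
    At s0: \Diamond r requires r at some successor in {s0, s1, s3, s4, s5}.
      r holds at s0, so \Diamond r is true at s0.
Satisfying worlds: {s0, s1, s2, s3, s4, s5, s6}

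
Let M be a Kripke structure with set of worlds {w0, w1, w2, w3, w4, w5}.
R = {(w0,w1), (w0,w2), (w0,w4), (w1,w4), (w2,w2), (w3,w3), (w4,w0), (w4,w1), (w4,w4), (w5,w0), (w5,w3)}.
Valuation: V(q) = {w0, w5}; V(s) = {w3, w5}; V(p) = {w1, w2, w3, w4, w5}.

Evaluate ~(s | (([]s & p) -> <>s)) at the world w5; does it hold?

No

Recall that []ψ holds at a world iff ψ holds at every accessible world, and <>ψ holds iff ψ holds at some accessible world.
At w5: s | (([]s & p) -> <>s) is true, so ~(s | (([]s & p) -> <>s)) is false.
  At w5: s is true, ([]s & p) -> <>s is true, so s | (([]s & p) -> <>s) is true.
    At w5: []s & p is false, <>s is true, so ([]s & p) -> <>s is true.
      At w5: []s is false, p is true, so []s & p is false.
      At w5: <>s requires s at some successor in {w0, w3}.
        s holds at w3, so <>s is true at w5.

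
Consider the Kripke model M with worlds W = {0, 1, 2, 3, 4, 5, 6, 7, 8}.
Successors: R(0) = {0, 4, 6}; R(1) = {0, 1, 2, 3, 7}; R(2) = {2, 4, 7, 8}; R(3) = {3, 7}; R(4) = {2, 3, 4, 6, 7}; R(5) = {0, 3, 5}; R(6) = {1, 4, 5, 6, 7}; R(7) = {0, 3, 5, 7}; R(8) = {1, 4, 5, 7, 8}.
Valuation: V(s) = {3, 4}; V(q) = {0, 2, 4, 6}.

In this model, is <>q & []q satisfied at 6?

Recall that []ψ holds at a world iff ψ holds at every accessible world, and <>ψ holds iff ψ holds at some accessible world.
At 6: <>q is true, []q is false, so <>q & []q is false.
  At 6: <>q requires q at some successor in {1, 4, 5, 6, 7}.
    q holds at 4, so <>q is true at 6.
  At 6: []q requires q at every successor {1, 4, 5, 6, 7}.
    q fails at 1, so []q is false at 6.

No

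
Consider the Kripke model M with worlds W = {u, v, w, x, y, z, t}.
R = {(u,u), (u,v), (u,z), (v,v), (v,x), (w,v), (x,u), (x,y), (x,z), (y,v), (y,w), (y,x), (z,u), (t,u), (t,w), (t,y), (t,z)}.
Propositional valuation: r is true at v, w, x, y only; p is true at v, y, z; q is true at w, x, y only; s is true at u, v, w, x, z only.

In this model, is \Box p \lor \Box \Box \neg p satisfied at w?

Yes

Recall that \Box ψ holds at a world iff ψ holds at every accessible world, and \Diamond ψ holds iff ψ holds at some accessible world.
At w: \Box p is true, \Box \Box \neg p is false, so \Box p \lor \Box \Box \neg p is true.
  At w: \Box p requires p at every successor {v}.
    At v: p is true.
  So \Box p is true at w.
  At w: \Box \Box \neg p requires \Box \neg p at every successor {v}.
    \Box \neg p fails at v, so \Box \Box \neg p is false at w.
      At v: \Box \neg p requires \neg p at every successor {v, x}.
        \neg p fails at v, so \Box \neg p is false at v.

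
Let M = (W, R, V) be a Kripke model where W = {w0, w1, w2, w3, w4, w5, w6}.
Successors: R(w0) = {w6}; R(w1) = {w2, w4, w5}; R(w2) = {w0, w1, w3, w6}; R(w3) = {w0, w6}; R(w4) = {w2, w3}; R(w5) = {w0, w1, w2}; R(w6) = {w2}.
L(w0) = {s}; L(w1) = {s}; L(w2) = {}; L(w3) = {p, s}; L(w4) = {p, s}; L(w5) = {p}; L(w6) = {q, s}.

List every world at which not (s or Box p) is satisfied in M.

Let φ = not (s or Box p). Evaluate φ at each world:
  w0 (successors {w6}): φ is false.
  w1 (successors {w2, w4, w5}): φ is false.
  w2 (successors {w0, w1, w3, w6}): φ is true.
  w3 (successors {w0, w6}): φ is false.
  w4 (successors {w2, w3}): φ is false.
  w5 (successors {w0, w1, w2}): φ is true.
  w6 (successors {w2}): φ is false.
For instance, at w5:
  At w5: s or Box p is false, so not (s or Box p) is true.
    At w5: s is false, Box p is false, so s or Box p is false.
      At w5: Box p requires p at every successor {w0, w1, w2}.
        p fails at w0, so Box p is false at w5.
Satisfying worlds: {w2, w5}

w2, w5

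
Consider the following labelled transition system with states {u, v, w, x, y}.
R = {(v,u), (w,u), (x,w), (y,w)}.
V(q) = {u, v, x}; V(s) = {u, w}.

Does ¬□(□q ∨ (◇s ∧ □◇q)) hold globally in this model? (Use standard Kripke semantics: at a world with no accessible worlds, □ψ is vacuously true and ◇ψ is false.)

No

Let φ = ¬□(□q ∨ (◇s ∧ □◇q)). Evaluate φ at each world:
  u (successors ∅): φ is false.
  v (successors {u}): φ is false.
  w (successors {u}): φ is false.
  x (successors {w}): φ is false.
  y (successors {w}): φ is false.
Detail at u (counterexample):
  At u: □(□q ∨ (◇s ∧ □◇q)) is true, so ¬□(□q ∨ (◇s ∧ □◇q)) is false.
    At u: no accessible worlds, so □(□q ∨ (◇s ∧ □◇q)) holds vacuously.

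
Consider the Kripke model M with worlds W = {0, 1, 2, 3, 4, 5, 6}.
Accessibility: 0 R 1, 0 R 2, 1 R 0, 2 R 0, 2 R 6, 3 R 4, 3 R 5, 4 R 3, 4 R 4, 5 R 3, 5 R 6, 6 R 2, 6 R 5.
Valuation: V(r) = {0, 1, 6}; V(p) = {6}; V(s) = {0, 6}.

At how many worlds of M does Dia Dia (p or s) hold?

3

Let φ = Dia Dia (p or s). Evaluate φ at each world:
  0 (successors {1, 2}): φ is true.
  1 (successors {0}): φ is false.
  2 (successors {0, 6}): φ is false.
  3 (successors {4, 5}): φ is true.
  4 (successors {3, 4}): φ is false.
  5 (successors {3, 6}): φ is false.
  6 (successors {2, 5}): φ is true.
For instance, at 1:
  At 1: Dia Dia (p or s) requires Dia (p or s) at some successor in {0}.
    At 0: Dia (p or s) is false.
  So Dia Dia (p or s) is false at 1.
Satisfying worlds: {0, 3, 6}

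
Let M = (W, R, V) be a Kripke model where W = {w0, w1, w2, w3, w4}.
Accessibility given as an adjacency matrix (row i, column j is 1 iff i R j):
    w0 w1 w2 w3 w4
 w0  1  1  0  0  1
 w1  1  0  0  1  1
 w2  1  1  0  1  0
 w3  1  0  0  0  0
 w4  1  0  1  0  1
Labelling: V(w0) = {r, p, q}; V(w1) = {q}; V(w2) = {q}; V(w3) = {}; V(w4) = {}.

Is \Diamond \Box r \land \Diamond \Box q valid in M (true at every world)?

No

Let φ = \Diamond \Box r \land \Diamond \Box q. Evaluate φ at each world:
  w0 (successors {w0, w1, w4}): φ is false.
  w1 (successors {w0, w3, w4}): φ is true.
  w2 (successors {w0, w1, w3}): φ is true.
  w3 (successors {w0}): φ is false.
  w4 (successors {w0, w2, w4}): φ is false.
Detail at w0 (counterexample):
  At w0: \Diamond \Box r is false, \Diamond \Box q is false, so \Diamond \Box r \land \Diamond \Box q is false.
    At w0: \Diamond \Box r requires \Box r at some successor in {w0, w1, w4}.
      At w0: \Box r is false.
      At w1: \Box r is false.
      At w4: \Box r is false.
    So \Diamond \Box r is false at w0.
    At w0: \Diamond \Box q requires \Box q at some successor in {w0, w1, w4}.
      At w0: \Box q is false.
      At w1: \Box q is false.
      At w4: \Box q is false.
    So \Diamond \Box q is false at w0.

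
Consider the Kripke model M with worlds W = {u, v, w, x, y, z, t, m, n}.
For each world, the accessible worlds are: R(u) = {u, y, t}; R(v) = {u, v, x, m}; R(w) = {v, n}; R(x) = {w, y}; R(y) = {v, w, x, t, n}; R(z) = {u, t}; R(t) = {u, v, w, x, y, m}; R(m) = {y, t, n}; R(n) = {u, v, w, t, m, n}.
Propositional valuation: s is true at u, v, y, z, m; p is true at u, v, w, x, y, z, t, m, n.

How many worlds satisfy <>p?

9

Let φ = <>p. Evaluate φ at each world:
  u (successors {u, y, t}): φ is true.
  v (successors {u, v, x, m}): φ is true.
  w (successors {v, n}): φ is true.
  x (successors {w, y}): φ is true.
  y (successors {v, w, x, t, n}): φ is true.
  z (successors {u, t}): φ is true.
  t (successors {u, v, w, x, y, m}): φ is true.
  m (successors {y, t, n}): φ is true.
  n (successors {u, v, w, t, m, n}): φ is true.
For instance, at u:
  At u: <>p requires p at some successor in {u, y, t}.
    p holds at u, so <>p is true at u.
Satisfying worlds: {u, v, w, x, y, z, t, m, n}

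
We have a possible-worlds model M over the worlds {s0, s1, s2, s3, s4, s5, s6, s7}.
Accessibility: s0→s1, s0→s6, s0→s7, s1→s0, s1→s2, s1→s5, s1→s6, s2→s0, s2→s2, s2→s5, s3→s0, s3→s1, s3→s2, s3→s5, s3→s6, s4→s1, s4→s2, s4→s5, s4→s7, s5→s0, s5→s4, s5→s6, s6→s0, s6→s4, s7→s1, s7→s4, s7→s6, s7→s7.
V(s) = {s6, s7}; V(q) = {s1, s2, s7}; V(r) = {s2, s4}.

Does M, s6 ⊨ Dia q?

No

At s6: Dia q requires q at some successor in {s0, s4}.
  At s0: q is false.
  At s4: q is false.
So Dia q is false at s6.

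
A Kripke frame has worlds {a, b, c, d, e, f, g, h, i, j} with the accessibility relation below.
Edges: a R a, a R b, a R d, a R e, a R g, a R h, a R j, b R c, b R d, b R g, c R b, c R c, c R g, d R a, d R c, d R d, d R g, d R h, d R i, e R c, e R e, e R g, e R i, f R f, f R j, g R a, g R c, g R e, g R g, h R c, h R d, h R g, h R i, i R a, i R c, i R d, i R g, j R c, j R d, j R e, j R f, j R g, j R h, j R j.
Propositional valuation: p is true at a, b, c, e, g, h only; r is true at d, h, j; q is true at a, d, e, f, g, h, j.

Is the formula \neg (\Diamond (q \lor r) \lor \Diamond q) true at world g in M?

No

At g: \Diamond (q \lor r) \lor \Diamond q is true, so \neg (\Diamond (q \lor r) \lor \Diamond q) is false.
  At g: \Diamond (q \lor r) is true, \Diamond q is true, so \Diamond (q \lor r) \lor \Diamond q is true.
    At g: \Diamond (q \lor r) requires q \lor r at some successor in {a, c, e, g}.
      q \lor r holds at a, so \Diamond (q \lor r) is true at g.
    At g: \Diamond q requires q at some successor in {a, c, e, g}.
      q holds at a, so \Diamond q is true at g.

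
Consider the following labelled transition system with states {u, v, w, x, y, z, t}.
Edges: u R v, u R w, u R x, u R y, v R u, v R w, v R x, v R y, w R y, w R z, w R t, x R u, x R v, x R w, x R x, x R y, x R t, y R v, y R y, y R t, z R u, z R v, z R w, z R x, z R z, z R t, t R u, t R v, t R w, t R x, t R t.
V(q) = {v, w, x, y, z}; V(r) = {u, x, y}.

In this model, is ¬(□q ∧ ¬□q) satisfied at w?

At w: □q ∧ ¬□q is false, so ¬(□q ∧ ¬□q) is true.
  At w: □q is false, ¬□q is true, so □q ∧ ¬□q is false.
    At w: □q requires q at every successor {y, z, t}.
      q fails at t, so □q is false at w.
    At w: □q is false, so ¬□q is true.
      At w: □q requires q at every successor {y, z, t}.
        q fails at t, so □q is false at w.

Yes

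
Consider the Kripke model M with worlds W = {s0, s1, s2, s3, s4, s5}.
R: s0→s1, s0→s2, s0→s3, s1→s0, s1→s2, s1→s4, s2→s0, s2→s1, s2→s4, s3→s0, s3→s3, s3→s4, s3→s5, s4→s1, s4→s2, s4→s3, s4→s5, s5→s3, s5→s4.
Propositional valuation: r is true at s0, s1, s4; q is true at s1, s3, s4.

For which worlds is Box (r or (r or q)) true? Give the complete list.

s2, s5

Let φ = Box (r or (r or q)). Evaluate φ at each world:
  s0 (successors {s1, s2, s3}): φ is false.
  s1 (successors {s0, s2, s4}): φ is false.
  s2 (successors {s0, s1, s4}): φ is true.
  s3 (successors {s0, s3, s4, s5}): φ is false.
  s4 (successors {s1, s2, s3, s5}): φ is false.
  s5 (successors {s3, s4}): φ is true.
For instance, at s4:
  At s4: Box (r or (r or q)) requires r or (r or q) at every successor {s1, s2, s3, s5}.
    r or (r or q) fails at s2, so Box (r or (r or q)) is false at s4.
Satisfying worlds: {s2, s5}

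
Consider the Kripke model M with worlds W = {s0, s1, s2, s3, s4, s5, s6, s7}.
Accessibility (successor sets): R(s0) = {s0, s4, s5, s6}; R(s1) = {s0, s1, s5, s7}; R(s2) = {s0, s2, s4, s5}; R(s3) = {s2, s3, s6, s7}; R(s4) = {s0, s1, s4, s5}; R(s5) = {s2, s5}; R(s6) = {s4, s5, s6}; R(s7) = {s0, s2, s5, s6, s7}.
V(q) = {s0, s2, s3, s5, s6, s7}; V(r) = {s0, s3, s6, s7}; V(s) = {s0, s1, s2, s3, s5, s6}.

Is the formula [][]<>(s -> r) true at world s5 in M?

At s5: [][]<>(s -> r) requires []<>(s -> r) at every successor {s2, s5}.
  []<>(s -> r) fails at s2, so [][]<>(s -> r) is false at s5.
    At s2: []<>(s -> r) requires <>(s -> r) at every successor {s0, s2, s4, s5}.
      <>(s -> r) fails at s5, so []<>(s -> r) is false at s2.

No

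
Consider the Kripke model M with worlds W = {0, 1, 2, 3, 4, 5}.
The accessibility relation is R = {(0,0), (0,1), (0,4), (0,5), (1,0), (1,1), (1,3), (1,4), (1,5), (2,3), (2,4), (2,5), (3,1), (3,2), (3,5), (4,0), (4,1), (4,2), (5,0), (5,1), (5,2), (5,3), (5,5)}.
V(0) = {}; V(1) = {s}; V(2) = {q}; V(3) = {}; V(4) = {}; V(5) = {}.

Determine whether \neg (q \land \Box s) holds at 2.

Recall that \Box ψ holds at a world iff ψ holds at every accessible world, and \Diamond ψ holds iff ψ holds at some accessible world.
At 2: q \land \Box s is false, so \neg (q \land \Box s) is true.
  At 2: q is true, \Box s is false, so q \land \Box s is false.
    At 2: \Box s requires s at every successor {3, 4, 5}.
      s fails at 3, so \Box s is false at 2.

Yes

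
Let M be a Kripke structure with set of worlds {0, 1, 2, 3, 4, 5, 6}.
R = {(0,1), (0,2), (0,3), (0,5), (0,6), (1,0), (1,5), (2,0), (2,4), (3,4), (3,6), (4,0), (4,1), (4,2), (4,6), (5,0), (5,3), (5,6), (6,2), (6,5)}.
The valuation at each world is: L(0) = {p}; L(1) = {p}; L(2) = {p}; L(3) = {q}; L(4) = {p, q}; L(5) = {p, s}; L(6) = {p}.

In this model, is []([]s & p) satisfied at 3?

At 3: []([]s & p) requires []s & p at every successor {4, 6}.
  []s & p fails at 4, so []([]s & p) is false at 3.
    At 4: []s is false, p is true, so []s & p is false.
      At 4: []s requires s at every successor {0, 1, 2, 6}.
        s fails at 0, so []s is false at 4.

No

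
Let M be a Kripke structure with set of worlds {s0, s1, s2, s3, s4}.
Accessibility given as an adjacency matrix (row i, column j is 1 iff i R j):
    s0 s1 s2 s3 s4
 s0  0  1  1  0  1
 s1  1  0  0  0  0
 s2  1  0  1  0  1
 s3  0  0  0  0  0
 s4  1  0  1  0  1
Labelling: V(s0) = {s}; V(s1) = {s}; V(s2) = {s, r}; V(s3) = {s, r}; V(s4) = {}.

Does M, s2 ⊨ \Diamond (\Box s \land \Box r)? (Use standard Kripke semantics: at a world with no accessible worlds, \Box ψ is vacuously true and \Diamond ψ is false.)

Recall that \Box ψ holds at a world iff ψ holds at every accessible world, and \Diamond ψ holds iff ψ holds at some accessible world.
At s2: \Diamond (\Box s \land \Box r) requires \Box s \land \Box r at some successor in {s0, s2, s4}.
  At s0: \Box s \land \Box r is false.
  At s2: \Box s \land \Box r is false.
  At s4: \Box s \land \Box r is false.
So \Diamond (\Box s \land \Box r) is false at s2.

No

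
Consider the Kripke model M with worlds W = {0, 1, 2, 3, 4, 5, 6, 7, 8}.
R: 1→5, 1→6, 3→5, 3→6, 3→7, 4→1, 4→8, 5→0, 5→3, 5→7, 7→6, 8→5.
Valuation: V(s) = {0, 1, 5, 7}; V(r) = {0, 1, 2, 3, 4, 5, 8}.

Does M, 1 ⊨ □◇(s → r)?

Recall that □ψ holds at a world iff ψ holds at every accessible world, and ◇ψ holds iff ψ holds at some accessible world.
At 1: □◇(s → r) requires ◇(s → r) at every successor {5, 6}.
  ◇(s → r) fails at 6, so □◇(s → r) is false at 1.
    At 6: no accessible worlds, so ◇(s → r) is false.

No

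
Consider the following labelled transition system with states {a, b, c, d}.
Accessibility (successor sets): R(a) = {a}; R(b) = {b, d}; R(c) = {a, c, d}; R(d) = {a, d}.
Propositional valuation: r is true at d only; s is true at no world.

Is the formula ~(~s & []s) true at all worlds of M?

Yes

Let φ = ~(~s & []s). Evaluate φ at each world:
  a (successors {a}): φ is true.
  b (successors {b, d}): φ is true.
  c (successors {a, c, d}): φ is true.
  d (successors {a, d}): φ is true.
For instance, at d:
  At d: ~s & []s is false, so ~(~s & []s) is true.
    At d: ~s is true, []s is false, so ~s & []s is false.
      At d: []s requires s at every successor {a, d}.
        s fails at a, so []s is false at d.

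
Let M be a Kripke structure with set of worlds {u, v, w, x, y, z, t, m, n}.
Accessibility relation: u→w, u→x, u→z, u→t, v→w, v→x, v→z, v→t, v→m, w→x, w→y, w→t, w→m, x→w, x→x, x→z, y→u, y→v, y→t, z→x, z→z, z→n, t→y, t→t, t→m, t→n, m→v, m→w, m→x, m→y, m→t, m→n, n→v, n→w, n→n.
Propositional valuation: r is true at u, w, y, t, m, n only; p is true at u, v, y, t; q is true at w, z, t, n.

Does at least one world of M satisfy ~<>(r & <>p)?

No

Let φ = ~<>(r & <>p). Evaluate φ at each world:
  u (successors {w, x, z, t}): φ is false.
  v (successors {w, x, z, t, m}): φ is false.
  w (successors {x, y, t, m}): φ is false.
  x (successors {w, x, z}): φ is false.
  y (successors {u, v, t}): φ is false.
  z (successors {x, z, n}): φ is false.
  t (successors {y, t, m, n}): φ is false.
  m (successors {v, w, x, y, t, n}): φ is false.
  n (successors {v, w, n}): φ is false.
For instance, at n:
  At n: <>(r & <>p) is true, so ~<>(r & <>p) is false.
    At n: <>(r & <>p) requires r & <>p at some successor in {v, w, n}.
      r & <>p holds at w, so <>(r & <>p) is true at n.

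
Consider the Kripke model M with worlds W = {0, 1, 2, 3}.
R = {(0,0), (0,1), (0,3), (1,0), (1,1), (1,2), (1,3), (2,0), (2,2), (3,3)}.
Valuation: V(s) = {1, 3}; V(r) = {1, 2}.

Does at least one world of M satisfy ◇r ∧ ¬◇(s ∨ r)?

No

Recall that ◇ψ holds at a world iff ψ holds at some accessible world.
Let φ = ◇r ∧ ¬◇(s ∨ r). Evaluate φ at each world:
  0 (successors {0, 1, 3}): φ is false.
  1 (successors {0, 1, 2, 3}): φ is false.
  2 (successors {0, 2}): φ is false.
  3 (successors {3}): φ is false.
For instance, at 2:
  At 2: ◇r is true, ¬◇(s ∨ r) is false, so ◇r ∧ ¬◇(s ∨ r) is false.
    At 2: ◇r requires r at some successor in {0, 2}.
      r holds at 2, so ◇r is true at 2.
    At 2: ◇(s ∨ r) is true, so ¬◇(s ∨ r) is false.
      At 2: ◇(s ∨ r) requires s ∨ r at some successor in {0, 2}.
        s ∨ r holds at 2, so ◇(s ∨ r) is true at 2.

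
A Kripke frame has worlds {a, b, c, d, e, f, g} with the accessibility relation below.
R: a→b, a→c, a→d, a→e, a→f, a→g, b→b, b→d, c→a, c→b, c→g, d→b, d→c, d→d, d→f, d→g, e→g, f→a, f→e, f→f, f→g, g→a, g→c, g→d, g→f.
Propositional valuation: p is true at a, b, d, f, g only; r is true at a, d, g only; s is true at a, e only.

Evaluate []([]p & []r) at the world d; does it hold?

At d: []([]p & []r) requires []p & []r at every successor {b, c, d, f, g}.
  []p & []r fails at b, so []([]p & []r) is false at d.
    At b: []p is true, []r is false, so []p & []r is false.
      At b: []p requires p at every successor {b, d}.
        At b: p is true.
        At d: p is true.
      So []p is true at b.
      At b: []r requires r at every successor {b, d}.
        r fails at b, so []r is false at b.

No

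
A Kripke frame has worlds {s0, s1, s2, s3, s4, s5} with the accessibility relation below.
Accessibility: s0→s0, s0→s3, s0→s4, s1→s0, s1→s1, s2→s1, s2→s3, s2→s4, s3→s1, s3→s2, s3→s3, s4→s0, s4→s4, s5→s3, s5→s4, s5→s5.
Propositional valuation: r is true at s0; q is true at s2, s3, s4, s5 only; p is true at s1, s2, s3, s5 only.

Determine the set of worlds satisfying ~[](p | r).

s0, s2, s4, s5

Recall that []ψ holds at a world iff ψ holds at every accessible world, and <>ψ holds iff ψ holds at some accessible world.
Let φ = ~[](p | r). Evaluate φ at each world:
  s0 (successors {s0, s3, s4}): φ is true.
  s1 (successors {s0, s1}): φ is false.
  s2 (successors {s1, s3, s4}): φ is true.
  s3 (successors {s1, s2, s3}): φ is false.
  s4 (successors {s0, s4}): φ is true.
  s5 (successors {s3, s4, s5}): φ is true.
For instance, at s0:
  At s0: [](p | r) is false, so ~[](p | r) is true.
    At s0: [](p | r) requires p | r at every successor {s0, s3, s4}.
      p | r fails at s4, so [](p | r) is false at s0.
Satisfying worlds: {s0, s2, s4, s5}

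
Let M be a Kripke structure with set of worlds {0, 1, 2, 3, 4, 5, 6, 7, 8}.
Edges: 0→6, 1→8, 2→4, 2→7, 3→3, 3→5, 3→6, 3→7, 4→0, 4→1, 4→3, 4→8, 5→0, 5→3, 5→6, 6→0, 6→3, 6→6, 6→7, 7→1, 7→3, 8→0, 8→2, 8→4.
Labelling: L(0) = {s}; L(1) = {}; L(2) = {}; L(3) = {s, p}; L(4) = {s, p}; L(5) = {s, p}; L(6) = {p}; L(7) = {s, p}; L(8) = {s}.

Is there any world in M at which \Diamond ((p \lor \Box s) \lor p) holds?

Let φ = \Diamond ((p \lor \Box s) \lor p). Evaluate φ at each world:
  0 (successors {6}): φ is true.
  1 (successors {8}): φ is false.
  2 (successors {4, 7}): φ is true.
  3 (successors {3, 5, 6, 7}): φ is true.
  4 (successors {0, 1, 3, 8}): φ is true.
  5 (successors {0, 3, 6}): φ is true.
  6 (successors {0, 3, 6, 7}): φ is true.
  7 (successors {1, 3}): φ is true.
  8 (successors {0, 2, 4}): φ is true.
Detail at 0 (witness):
  At 0: \Diamond ((p \lor \Box s) \lor p) requires (p \lor \Box s) \lor p at some successor in {6}.
    (p \lor \Box s) \lor p holds at 6, so \Diamond ((p \lor \Box s) \lor p) is true at 0.
      At 6: p \lor \Box s is true, p is true, so (p \lor \Box s) \lor p is true.

Yes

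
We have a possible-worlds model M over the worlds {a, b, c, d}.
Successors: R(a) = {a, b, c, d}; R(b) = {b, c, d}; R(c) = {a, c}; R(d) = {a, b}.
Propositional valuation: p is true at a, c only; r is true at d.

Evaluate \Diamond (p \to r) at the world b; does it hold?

Yes

At b: \Diamond (p \to r) requires p \to r at some successor in {b, c, d}.
  p \to r holds at b, so \Diamond (p \to r) is true at b.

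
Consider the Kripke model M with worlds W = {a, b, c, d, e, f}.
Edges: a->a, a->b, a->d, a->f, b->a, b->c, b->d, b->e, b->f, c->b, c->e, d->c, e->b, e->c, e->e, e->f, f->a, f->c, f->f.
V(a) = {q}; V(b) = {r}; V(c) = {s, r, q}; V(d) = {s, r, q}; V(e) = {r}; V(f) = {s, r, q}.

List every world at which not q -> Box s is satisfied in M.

a, c, d, f

Let φ = not q -> Box s. Evaluate φ at each world:
  a (successors {a, b, d, f}): φ is true.
  b (successors {a, c, d, e, f}): φ is false.
  c (successors {b, e}): φ is true.
  d (successors {c}): φ is true.
  e (successors {b, c, e, f}): φ is false.
  f (successors {a, c, f}): φ is true.
For instance, at c:
  At c: not q is false, Box s is false, so not q -> Box s is true.
    At c: Box s requires s at every successor {b, e}.
      s fails at b, so Box s is false at c.
Satisfying worlds: {a, c, d, f}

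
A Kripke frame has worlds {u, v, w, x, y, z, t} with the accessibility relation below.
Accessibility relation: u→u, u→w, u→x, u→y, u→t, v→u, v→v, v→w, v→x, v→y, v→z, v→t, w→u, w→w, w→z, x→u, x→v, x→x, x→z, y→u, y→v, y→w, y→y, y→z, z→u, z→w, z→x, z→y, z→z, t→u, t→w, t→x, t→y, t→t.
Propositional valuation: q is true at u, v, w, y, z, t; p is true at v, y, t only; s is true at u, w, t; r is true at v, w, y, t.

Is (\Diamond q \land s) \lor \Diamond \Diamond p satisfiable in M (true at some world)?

Let φ = (\Diamond q \land s) \lor \Diamond \Diamond p. Evaluate φ at each world:
  u (successors {u, w, x, y, t}): φ is true.
  v (successors {u, v, w, x, y, z, t}): φ is true.
  w (successors {u, w, z}): φ is true.
  x (successors {u, v, x, z}): φ is true.
  y (successors {u, v, w, y, z}): φ is true.
  z (successors {u, w, x, y, z}): φ is true.
  t (successors {u, w, x, y, t}): φ is true.
Detail at u (witness):
  At u: \Diamond q \land s is true, \Diamond \Diamond p is true, so (\Diamond q \land s) \lor \Diamond \Diamond p is true.
    At u: \Diamond q is true, s is true, so \Diamond q \land s is true.
      At u: \Diamond q requires q at some successor in {u, w, x, y, t}.
        q holds at u, so \Diamond q is true at u.
    At u: \Diamond \Diamond p requires \Diamond p at some successor in {u, w, x, y, t}.
      \Diamond p holds at u, so \Diamond \Diamond p is true at u.

Yes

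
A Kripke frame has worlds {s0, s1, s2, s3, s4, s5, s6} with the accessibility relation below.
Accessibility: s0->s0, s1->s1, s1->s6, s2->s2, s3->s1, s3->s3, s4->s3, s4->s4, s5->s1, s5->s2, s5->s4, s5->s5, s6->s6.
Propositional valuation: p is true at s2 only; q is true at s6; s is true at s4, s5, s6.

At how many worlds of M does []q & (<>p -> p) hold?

Let φ = []q & (<>p -> p). Evaluate φ at each world:
  s0 (successors {s0}): φ is false.
  s1 (successors {s1, s6}): φ is false.
  s2 (successors {s2}): φ is false.
  s3 (successors {s1, s3}): φ is false.
  s4 (successors {s3, s4}): φ is false.
  s5 (successors {s1, s2, s4, s5}): φ is false.
  s6 (successors {s6}): φ is true.
For instance, at s5:
  At s5: []q is false, <>p -> p is false, so []q & (<>p -> p) is false.
    At s5: []q requires q at every successor {s1, s2, s4, s5}.
      q fails at s1, so []q is false at s5.
    At s5: <>p is true, p is false, so <>p -> p is false.
      At s5: <>p requires p at some successor in {s1, s2, s4, s5}.
        p holds at s2, so <>p is true at s5.
Satisfying worlds: {s6}

1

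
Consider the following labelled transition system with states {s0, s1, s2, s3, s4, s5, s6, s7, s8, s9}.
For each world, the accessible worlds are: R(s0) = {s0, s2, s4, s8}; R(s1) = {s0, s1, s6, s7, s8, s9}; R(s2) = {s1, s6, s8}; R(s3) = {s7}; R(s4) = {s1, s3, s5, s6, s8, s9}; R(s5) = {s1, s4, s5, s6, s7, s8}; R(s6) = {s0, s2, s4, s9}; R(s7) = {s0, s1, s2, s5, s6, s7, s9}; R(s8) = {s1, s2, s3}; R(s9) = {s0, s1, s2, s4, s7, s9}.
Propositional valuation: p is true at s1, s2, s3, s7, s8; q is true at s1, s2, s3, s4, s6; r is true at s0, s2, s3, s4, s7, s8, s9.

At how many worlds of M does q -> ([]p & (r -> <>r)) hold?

6

Let φ = q -> ([]p & (r -> <>r)). Evaluate φ at each world:
  s0 (successors {s0, s2, s4, s8}): φ is true.
  s1 (successors {s0, s1, s6, s7, s8, s9}): φ is false.
  s2 (successors {s1, s6, s8}): φ is false.
  s3 (successors {s7}): φ is true.
  s4 (successors {s1, s3, s5, s6, s8, s9}): φ is false.
  s5 (successors {s1, s4, s5, s6, s7, s8}): φ is true.
  s6 (successors {s0, s2, s4, s9}): φ is false.
  s7 (successors {s0, s1, s2, s5, s6, s7, s9}): φ is true.
  s8 (successors {s1, s2, s3}): φ is true.
  s9 (successors {s0, s1, s2, s4, s7, s9}): φ is true.
For instance, at s8:
  At s8: q is false, []p & (r -> <>r) is true, so q -> ([]p & (r -> <>r)) is true.
    At s8: []p is true, r -> <>r is true, so []p & (r -> <>r) is true.
      At s8: []p requires p at every successor {s1, s2, s3}.
        At s1: p is true.
        At s2: p is true.
        At s3: p is true.
      So []p is true at s8.
      At s8: r is true, <>r is true, so r -> <>r is true.
Satisfying worlds: {s0, s3, s5, s7, s8, s9}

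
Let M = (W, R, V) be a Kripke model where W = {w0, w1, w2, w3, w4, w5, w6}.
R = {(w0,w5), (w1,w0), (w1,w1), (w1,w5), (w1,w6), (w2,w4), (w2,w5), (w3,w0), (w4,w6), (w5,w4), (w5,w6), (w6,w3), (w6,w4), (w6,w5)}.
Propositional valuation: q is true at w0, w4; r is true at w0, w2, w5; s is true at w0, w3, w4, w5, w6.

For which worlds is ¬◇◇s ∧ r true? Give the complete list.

Let φ = ¬◇◇s ∧ r. Evaluate φ at each world:
  w0 (successors {w5}): φ is false.
  w1 (successors {w0, w1, w5, w6}): φ is false.
  w2 (successors {w4, w5}): φ is false.
  w3 (successors {w0}): φ is false.
  w4 (successors {w6}): φ is false.
  w5 (successors {w4, w6}): φ is false.
  w6 (successors {w3, w4, w5}): φ is false.
For instance, at w0:
  At w0: ¬◇◇s is false, r is true, so ¬◇◇s ∧ r is false.
    At w0: ◇◇s is true, so ¬◇◇s is false.
      At w0: ◇◇s requires ◇s at some successor in {w5}.
        ◇s holds at w5, so ◇◇s is true at w0.
Satisfying worlds: none.

none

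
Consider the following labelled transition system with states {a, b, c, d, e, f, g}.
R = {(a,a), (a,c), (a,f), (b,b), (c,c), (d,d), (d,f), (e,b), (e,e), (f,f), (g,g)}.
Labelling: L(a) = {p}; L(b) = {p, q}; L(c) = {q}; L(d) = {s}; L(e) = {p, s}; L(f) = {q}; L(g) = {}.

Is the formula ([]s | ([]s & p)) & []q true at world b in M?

Recall that []ψ holds at a world iff ψ holds at every accessible world, and <>ψ holds iff ψ holds at some accessible world.
At b: []s | ([]s & p) is false, []q is true, so ([]s | ([]s & p)) & []q is false.
  At b: []s is false, []s & p is false, so []s | ([]s & p) is false.
    At b: []s requires s at every successor {b}.
      s fails at b, so []s is false at b.
    At b: []s is false, p is true, so []s & p is false.
      At b: []s requires s at every successor {b}.
        s fails at b, so []s is false at b.
  At b: []q requires q at every successor {b}.
    At b: q is true.
  So []q is true at b.

No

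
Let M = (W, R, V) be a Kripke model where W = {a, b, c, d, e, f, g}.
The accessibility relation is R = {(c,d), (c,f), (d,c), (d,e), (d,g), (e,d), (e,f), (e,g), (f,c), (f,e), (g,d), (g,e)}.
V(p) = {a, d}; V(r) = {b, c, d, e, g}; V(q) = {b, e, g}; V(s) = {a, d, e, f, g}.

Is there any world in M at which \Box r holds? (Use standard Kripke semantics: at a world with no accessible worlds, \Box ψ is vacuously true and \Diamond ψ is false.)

Let φ = \Box r. Evaluate φ at each world:
  a (successors ∅): φ is true.
  b (successors ∅): φ is true.
  c (successors {d, f}): φ is false.
  d (successors {c, e, g}): φ is true.
  e (successors {d, f, g}): φ is false.
  f (successors {c, e}): φ is true.
  g (successors {d, e}): φ is true.
Detail at a (witness):
  At a: no accessible worlds, so \Box r holds vacuously.

Yes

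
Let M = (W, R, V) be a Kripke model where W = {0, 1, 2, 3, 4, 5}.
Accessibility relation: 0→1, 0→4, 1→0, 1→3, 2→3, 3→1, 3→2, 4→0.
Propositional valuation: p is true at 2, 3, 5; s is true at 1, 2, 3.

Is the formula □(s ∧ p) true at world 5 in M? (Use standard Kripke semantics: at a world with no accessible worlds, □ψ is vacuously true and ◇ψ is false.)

Recall that □ψ holds at a world iff ψ holds at every accessible world, and ◇ψ holds iff ψ holds at some accessible world.
At 5: no accessible worlds, so □(s ∧ p) holds vacuously.

Yes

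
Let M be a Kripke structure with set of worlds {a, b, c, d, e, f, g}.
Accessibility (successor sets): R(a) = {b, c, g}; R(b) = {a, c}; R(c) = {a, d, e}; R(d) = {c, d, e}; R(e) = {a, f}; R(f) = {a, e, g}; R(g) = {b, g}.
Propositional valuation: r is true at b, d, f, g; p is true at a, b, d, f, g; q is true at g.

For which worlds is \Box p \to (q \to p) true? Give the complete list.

Let φ = \Box p \to (q \to p). Evaluate φ at each world:
  a (successors {b, c, g}): φ is true.
  b (successors {a, c}): φ is true.
  c (successors {a, d, e}): φ is true.
  d (successors {c, d, e}): φ is true.
  e (successors {a, f}): φ is true.
  f (successors {a, e, g}): φ is true.
  g (successors {b, g}): φ is true.
For instance, at g:
  At g: \Box p is true, q \to p is true, so \Box p \to (q \to p) is true.
    At g: \Box p requires p at every successor {b, g}.
      At b: p is true.
      At g: p is true.
    So \Box p is true at g.
Satisfying worlds: {a, b, c, d, e, f, g}

a, b, c, d, e, f, g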